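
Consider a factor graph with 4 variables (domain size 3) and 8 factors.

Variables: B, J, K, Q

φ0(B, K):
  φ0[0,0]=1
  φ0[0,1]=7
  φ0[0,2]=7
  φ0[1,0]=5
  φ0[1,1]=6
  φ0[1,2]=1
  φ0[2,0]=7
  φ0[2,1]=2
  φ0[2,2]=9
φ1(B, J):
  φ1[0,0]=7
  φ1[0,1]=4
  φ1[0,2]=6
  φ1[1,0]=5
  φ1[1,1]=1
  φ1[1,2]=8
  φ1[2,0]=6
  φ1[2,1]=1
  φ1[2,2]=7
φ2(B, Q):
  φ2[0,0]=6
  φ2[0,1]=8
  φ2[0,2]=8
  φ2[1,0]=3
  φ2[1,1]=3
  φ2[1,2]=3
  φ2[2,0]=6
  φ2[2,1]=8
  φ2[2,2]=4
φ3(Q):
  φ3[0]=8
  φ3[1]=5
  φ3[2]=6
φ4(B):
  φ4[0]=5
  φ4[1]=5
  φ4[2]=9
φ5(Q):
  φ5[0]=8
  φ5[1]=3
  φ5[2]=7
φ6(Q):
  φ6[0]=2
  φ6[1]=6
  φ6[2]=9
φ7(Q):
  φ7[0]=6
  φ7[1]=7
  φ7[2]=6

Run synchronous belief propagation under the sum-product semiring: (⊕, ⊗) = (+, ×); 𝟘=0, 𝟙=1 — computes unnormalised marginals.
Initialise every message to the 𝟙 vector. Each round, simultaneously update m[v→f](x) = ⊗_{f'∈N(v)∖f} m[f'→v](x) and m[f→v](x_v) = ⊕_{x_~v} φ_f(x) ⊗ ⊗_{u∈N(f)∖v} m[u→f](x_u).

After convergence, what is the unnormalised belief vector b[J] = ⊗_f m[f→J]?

b[J] = [36086040, 12030120, 39013920]

init: all messages = 𝟙 over 3 values
r1 m[φ0→B] = [15, 12, 18]
r1 m[φ0→K] = [13, 15, 17]
r1 m[φ1→B] = [17, 14, 14]
r1 m[φ1→J] = [18, 6, 21]
r1 m[φ2→B] = [22, 9, 18]
r1 m[φ2→Q] = [15, 19, 15]
r1 m[φ3→Q] = [8, 5, 6]
r1 m[φ4→B] = [5, 5, 9]
r1 m[φ5→Q] = [8, 3, 7]
r1 m[φ6→Q] = [2, 6, 9]
r1 m[φ7→Q] = [6, 7, 6]
r1 m[B→φ0] = [1, 1, 1]
r1 m[B→φ1] = [1, 1, 1]
r1 m[B→φ2] = [1, 1, 1]
r1 m[B→φ4] = [1, 1, 1]
r1 m[J→φ1] = [1, 1, 1]
r1 m[K→φ0] = [1, 1, 1]
r1 m[Q→φ2] = [1, 1, 1]
r1 m[Q→φ3] = [1, 1, 1]
r1 m[Q→φ5] = [1, 1, 1]
r1 m[Q→φ6] = [1, 1, 1]
r1 m[Q→φ7] = [1, 1, 1]
r2 m[φ0→B] = [15, 12, 18]
r2 m[φ0→K] = [13, 15, 17]
r2 m[φ1→B] = [17, 14, 14]
r2 m[φ1→J] = [18, 6, 21]
r2 m[φ2→B] = [22, 9, 18]
r2 m[φ2→Q] = [15, 19, 15]
r2 m[φ3→Q] = [8, 5, 6]
r2 m[φ4→B] = [5, 5, 9]
r2 m[φ5→Q] = [8, 3, 7]
r2 m[φ6→Q] = [2, 6, 9]
r2 m[φ7→Q] = [6, 7, 6]
r2 m[B→φ0] = [1870, 630, 2268]
r2 m[B→φ1] = [1650, 540, 2916]
r2 m[B→φ2] = [1275, 840, 2268]
r2 m[B→φ4] = [5610, 1512, 4536]
r2 m[J→φ1] = [1, 1, 1]
r2 m[K→φ0] = [1, 1, 1]
r2 m[Q→φ2] = [768, 630, 2268]
r2 m[Q→φ3] = [1440, 2394, 5670]
r2 m[Q→φ5] = [1440, 3990, 4860]
r2 m[Q→φ6] = [5760, 1995, 3780]
r2 m[Q→φ7] = [1920, 1710, 5670]
r3 m[φ0→B] = [15, 12, 18]
r3 m[φ0→K] = [20896, 21406, 34132]
r3 m[φ1→B] = [17, 14, 14]
r3 m[φ1→J] = [31746, 10056, 34632]
r3 m[φ2→B] = [27792, 10998, 18720]
r3 m[φ2→Q] = [23778, 30864, 21792]
r3 m[φ3→Q] = [8, 5, 6]
r3 m[φ4→B] = [5, 5, 9]
r3 m[φ5→Q] = [8, 3, 7]
r3 m[φ6→Q] = [2, 6, 9]
r3 m[φ7→Q] = [6, 7, 6]
r3 m[B→φ0] = [1870, 630, 2268]
r3 m[B→φ1] = [1650, 540, 2916]
r3 m[B→φ2] = [1275, 840, 2268]
r3 m[B→φ4] = [5610, 1512, 4536]
r3 m[J→φ1] = [1, 1, 1]
r3 m[K→φ0] = [1, 1, 1]
r3 m[Q→φ2] = [768, 630, 2268]
r3 m[Q→φ3] = [1440, 2394, 5670]
r3 m[Q→φ5] = [1440, 3990, 4860]
r3 m[Q→φ6] = [5760, 1995, 3780]
r3 m[Q→φ7] = [1920, 1710, 5670]
r4 m[φ0→B] = [15, 12, 18]
r4 m[φ0→K] = [20896, 21406, 34132]
r4 m[φ1→B] = [17, 14, 14]
r4 m[φ1→J] = [31746, 10056, 34632]
r4 m[φ2→B] = [27792, 10998, 18720]
r4 m[φ2→Q] = [23778, 30864, 21792]
r4 m[φ3→Q] = [8, 5, 6]
r4 m[φ4→B] = [5, 5, 9]
r4 m[φ5→Q] = [8, 3, 7]
r4 m[φ6→Q] = [2, 6, 9]
r4 m[φ7→Q] = [6, 7, 6]
r4 m[B→φ0] = [2362320, 769860, 2358720]
r4 m[B→φ1] = [2084400, 659880, 3032640]
r4 m[B→φ2] = [1275, 840, 2268]
r4 m[B→φ4] = [7086960, 1847664, 4717440]
r4 m[J→φ1] = [1, 1, 1]
r4 m[K→φ0] = [1, 1, 1]
r4 m[Q→φ2] = [768, 630, 2268]
r4 m[Q→φ3] = [2282688, 3888864, 8237376]
r4 m[Q→φ5] = [2282688, 6481440, 7060608]
r4 m[Q→φ6] = [9130752, 3240720, 5491584]
r4 m[Q→φ7] = [3043584, 2777760, 8237376]
r5 m[φ0→B] = [15, 12, 18]
r5 m[φ0→K] = [22722660, 25872840, 38534580]
r5 m[φ1→B] = [17, 14, 14]
r5 m[φ1→J] = [36086040, 12030120, 39013920]
r5 m[φ2→B] = [27792, 10998, 18720]
r5 m[φ2→Q] = [23778, 30864, 21792]
r5 m[φ3→Q] = [8, 5, 6]
r5 m[φ4→B] = [5, 5, 9]
r5 m[φ5→Q] = [8, 3, 7]
r5 m[φ6→Q] = [2, 6, 9]
r5 m[φ7→Q] = [6, 7, 6]
r5 m[B→φ0] = [2362320, 769860, 2358720]
r5 m[B→φ1] = [2084400, 659880, 3032640]
r5 m[B→φ2] = [1275, 840, 2268]
r5 m[B→φ4] = [7086960, 1847664, 4717440]
r5 m[J→φ1] = [1, 1, 1]
r5 m[K→φ0] = [1, 1, 1]
r5 m[Q→φ2] = [768, 630, 2268]
r5 m[Q→φ3] = [2282688, 3888864, 8237376]
r5 m[Q→φ5] = [2282688, 6481440, 7060608]
r5 m[Q→φ6] = [9130752, 3240720, 5491584]
r5 m[Q→φ7] = [3043584, 2777760, 8237376]
r6 m[φ0→B] = [15, 12, 18]
r6 m[φ0→K] = [22722660, 25872840, 38534580]
r6 m[φ1→B] = [17, 14, 14]
r6 m[φ1→J] = [36086040, 12030120, 39013920]
r6 m[φ2→B] = [27792, 10998, 18720]
r6 m[φ2→Q] = [23778, 30864, 21792]
r6 m[φ3→Q] = [8, 5, 6]
r6 m[φ4→B] = [5, 5, 9]
r6 m[φ5→Q] = [8, 3, 7]
r6 m[φ6→Q] = [2, 6, 9]
r6 m[φ7→Q] = [6, 7, 6]
r6 m[B→φ0] = [2362320, 769860, 2358720]
r6 m[B→φ1] = [2084400, 659880, 3032640]
r6 m[B→φ2] = [1275, 840, 2268]
r6 m[B→φ4] = [7086960, 1847664, 4717440]
r6 m[J→φ1] = [1, 1, 1]
r6 m[K→φ0] = [1, 1, 1]
r6 m[Q→φ2] = [768, 630, 2268]
r6 m[Q→φ3] = [2282688, 3888864, 8237376]
r6 m[Q→φ5] = [2282688, 6481440, 7060608]
r6 m[Q→φ6] = [9130752, 3240720, 5491584]
r6 m[Q→φ7] = [3043584, 2777760, 8237376]
fixed point reached at round 6
b[J] = ⊗ incoming = [36086040, 12030120, 39013920]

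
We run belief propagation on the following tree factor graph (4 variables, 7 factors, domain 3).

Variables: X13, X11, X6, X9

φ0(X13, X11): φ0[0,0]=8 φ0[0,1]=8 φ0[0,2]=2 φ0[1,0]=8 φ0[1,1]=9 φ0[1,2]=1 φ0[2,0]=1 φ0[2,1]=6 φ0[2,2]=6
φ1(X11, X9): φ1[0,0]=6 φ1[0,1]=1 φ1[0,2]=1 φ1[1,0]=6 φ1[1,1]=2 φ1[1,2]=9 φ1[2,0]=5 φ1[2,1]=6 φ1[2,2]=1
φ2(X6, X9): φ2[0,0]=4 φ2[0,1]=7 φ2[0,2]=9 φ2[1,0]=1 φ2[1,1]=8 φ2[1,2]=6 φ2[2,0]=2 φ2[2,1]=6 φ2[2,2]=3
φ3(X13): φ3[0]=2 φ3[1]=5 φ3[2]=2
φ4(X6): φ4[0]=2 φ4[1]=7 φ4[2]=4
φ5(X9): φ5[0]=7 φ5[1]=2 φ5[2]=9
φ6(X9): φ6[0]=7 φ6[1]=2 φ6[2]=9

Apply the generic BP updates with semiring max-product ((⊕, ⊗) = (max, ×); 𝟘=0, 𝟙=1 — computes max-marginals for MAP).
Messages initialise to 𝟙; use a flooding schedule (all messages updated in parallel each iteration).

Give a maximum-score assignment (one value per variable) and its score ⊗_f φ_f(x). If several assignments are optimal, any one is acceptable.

assignment: (X13=1, X11=1, X6=1, X9=2); score = 1377810

init: all messages = 𝟙 over 3 values
r1 m[φ0→X13] = [8, 9, 6]
r1 m[φ0→X11] = [8, 9, 6]
r1 m[φ1→X11] = [6, 9, 6]
r1 m[φ1→X9] = [6, 6, 9]
r1 m[φ2→X6] = [9, 8, 6]
r1 m[φ2→X9] = [4, 8, 9]
r1 m[φ3→X13] = [2, 5, 2]
r1 m[φ4→X6] = [2, 7, 4]
r1 m[φ5→X9] = [7, 2, 9]
r1 m[φ6→X9] = [7, 2, 9]
r1 m[X13→φ0] = [1, 1, 1]
r1 m[X13→φ3] = [1, 1, 1]
r1 m[X11→φ0] = [1, 1, 1]
r1 m[X11→φ1] = [1, 1, 1]
r1 m[X6→φ2] = [1, 1, 1]
r1 m[X6→φ4] = [1, 1, 1]
r1 m[X9→φ1] = [1, 1, 1]
r1 m[X9→φ2] = [1, 1, 1]
r1 m[X9→φ5] = [1, 1, 1]
r1 m[X9→φ6] = [1, 1, 1]
r2 m[φ0→X13] = [8, 9, 6]
r2 m[φ0→X11] = [8, 9, 6]
r2 m[φ1→X11] = [6, 9, 6]
r2 m[φ1→X9] = [6, 6, 9]
r2 m[φ2→X6] = [9, 8, 6]
r2 m[φ2→X9] = [4, 8, 9]
r2 m[φ3→X13] = [2, 5, 2]
r2 m[φ4→X6] = [2, 7, 4]
r2 m[φ5→X9] = [7, 2, 9]
r2 m[φ6→X9] = [7, 2, 9]
r2 m[X13→φ0] = [2, 5, 2]
r2 m[X13→φ3] = [8, 9, 6]
r2 m[X11→φ0] = [6, 9, 6]
r2 m[X11→φ1] = [8, 9, 6]
r2 m[X6→φ2] = [2, 7, 4]
r2 m[X6→φ4] = [9, 8, 6]
r2 m[X9→φ1] = [196, 32, 729]
r2 m[X9→φ2] = [294, 24, 729]
r2 m[X9→φ5] = [168, 96, 729]
r2 m[X9→φ6] = [168, 96, 729]
r3 m[φ0→X13] = [72, 81, 54]
r3 m[φ0→X11] = [40, 45, 12]
r3 m[φ1→X11] = [1176, 6561, 980]
r3 m[φ1→X9] = [54, 36, 81]
r3 m[φ2→X6] = [6561, 4374, 2187]
r3 m[φ2→X9] = [8, 56, 42]
r3 m[φ3→X13] = [2, 5, 2]
r3 m[φ4→X6] = [2, 7, 4]
r3 m[φ5→X9] = [7, 2, 9]
r3 m[φ6→X9] = [7, 2, 9]
r3 m[X13→φ0] = [2, 5, 2]
r3 m[X13→φ3] = [8, 9, 6]
r3 m[X11→φ0] = [6, 9, 6]
r3 m[X11→φ1] = [8, 9, 6]
r3 m[X6→φ2] = [2, 7, 4]
r3 m[X6→φ4] = [9, 8, 6]
r3 m[X9→φ1] = [196, 32, 729]
r3 m[X9→φ2] = [294, 24, 729]
r3 m[X9→φ5] = [168, 96, 729]
r3 m[X9→φ6] = [168, 96, 729]
r4 m[φ0→X13] = [72, 81, 54]
r4 m[φ0→X11] = [40, 45, 12]
r4 m[φ1→X11] = [1176, 6561, 980]
r4 m[φ1→X9] = [54, 36, 81]
r4 m[φ2→X6] = [6561, 4374, 2187]
r4 m[φ2→X9] = [8, 56, 42]
r4 m[φ3→X13] = [2, 5, 2]
r4 m[φ4→X6] = [2, 7, 4]
r4 m[φ5→X9] = [7, 2, 9]
r4 m[φ6→X9] = [7, 2, 9]
r4 m[X13→φ0] = [2, 5, 2]
r4 m[X13→φ3] = [72, 81, 54]
r4 m[X11→φ0] = [1176, 6561, 980]
r4 m[X11→φ1] = [40, 45, 12]
r4 m[X6→φ2] = [2, 7, 4]
r4 m[X6→φ4] = [6561, 4374, 2187]
r4 m[X9→φ1] = [392, 224, 3402]
r4 m[X9→φ2] = [2646, 144, 6561]
r4 m[X9→φ5] = [3024, 4032, 30618]
r4 m[X9→φ6] = [3024, 4032, 30618]
r5 m[φ0→X13] = [52488, 59049, 39366]
r5 m[φ0→X11] = [40, 45, 12]
r5 m[φ1→X11] = [3402, 30618, 3402]
r5 m[φ1→X9] = [270, 90, 405]
r5 m[φ2→X6] = [59049, 39366, 19683]
r5 m[φ2→X9] = [8, 56, 42]
r5 m[φ3→X13] = [2, 5, 2]
r5 m[φ4→X6] = [2, 7, 4]
r5 m[φ5→X9] = [7, 2, 9]
r5 m[φ6→X9] = [7, 2, 9]
r5 m[X13→φ0] = [2, 5, 2]
r5 m[X13→φ3] = [72, 81, 54]
r5 m[X11→φ0] = [1176, 6561, 980]
r5 m[X11→φ1] = [40, 45, 12]
r5 m[X6→φ2] = [2, 7, 4]
r5 m[X6→φ4] = [6561, 4374, 2187]
r5 m[X9→φ1] = [392, 224, 3402]
r5 m[X9→φ2] = [2646, 144, 6561]
r5 m[X9→φ5] = [3024, 4032, 30618]
r5 m[X9→φ6] = [3024, 4032, 30618]
r6 m[φ0→X13] = [52488, 59049, 39366]
r6 m[φ0→X11] = [40, 45, 12]
r6 m[φ1→X11] = [3402, 30618, 3402]
r6 m[φ1→X9] = [270, 90, 405]
r6 m[φ2→X6] = [59049, 39366, 19683]
r6 m[φ2→X9] = [8, 56, 42]
r6 m[φ3→X13] = [2, 5, 2]
r6 m[φ4→X6] = [2, 7, 4]
r6 m[φ5→X9] = [7, 2, 9]
r6 m[φ6→X9] = [7, 2, 9]
r6 m[X13→φ0] = [2, 5, 2]
r6 m[X13→φ3] = [52488, 59049, 39366]
r6 m[X11→φ0] = [3402, 30618, 3402]
r6 m[X11→φ1] = [40, 45, 12]
r6 m[X6→φ2] = [2, 7, 4]
r6 m[X6→φ4] = [59049, 39366, 19683]
r6 m[X9→φ1] = [392, 224, 3402]
r6 m[X9→φ2] = [13230, 360, 32805]
r6 m[X9→φ5] = [15120, 10080, 153090]
r6 m[X9→φ6] = [15120, 10080, 153090]
r7 m[φ0→X13] = [244944, 275562, 183708]
r7 m[φ0→X11] = [40, 45, 12]
r7 m[φ1→X11] = [3402, 30618, 3402]
r7 m[φ1→X9] = [270, 90, 405]
r7 m[φ2→X6] = [295245, 196830, 98415]
r7 m[φ2→X9] = [8, 56, 42]
r7 m[φ3→X13] = [2, 5, 2]
r7 m[φ4→X6] = [2, 7, 4]
r7 m[φ5→X9] = [7, 2, 9]
r7 m[φ6→X9] = [7, 2, 9]
r7 m[X13→φ0] = [2, 5, 2]
r7 m[X13→φ3] = [52488, 59049, 39366]
r7 m[X11→φ0] = [3402, 30618, 3402]
r7 m[X11→φ1] = [40, 45, 12]
r7 m[X6→φ2] = [2, 7, 4]
r7 m[X6→φ4] = [59049, 39366, 19683]
r7 m[X9→φ1] = [392, 224, 3402]
r7 m[X9→φ2] = [13230, 360, 32805]
r7 m[X9→φ5] = [15120, 10080, 153090]
r7 m[X9→φ6] = [15120, 10080, 153090]
r8 m[φ0→X13] = [244944, 275562, 183708]
r8 m[φ0→X11] = [40, 45, 12]
r8 m[φ1→X11] = [3402, 30618, 3402]
r8 m[φ1→X9] = [270, 90, 405]
r8 m[φ2→X6] = [295245, 196830, 98415]
r8 m[φ2→X9] = [8, 56, 42]
r8 m[φ3→X13] = [2, 5, 2]
r8 m[φ4→X6] = [2, 7, 4]
r8 m[φ5→X9] = [7, 2, 9]
r8 m[φ6→X9] = [7, 2, 9]
r8 m[X13→φ0] = [2, 5, 2]
r8 m[X13→φ3] = [244944, 275562, 183708]
r8 m[X11→φ0] = [3402, 30618, 3402]
r8 m[X11→φ1] = [40, 45, 12]
r8 m[X6→φ2] = [2, 7, 4]
r8 m[X6→φ4] = [295245, 196830, 98415]
r8 m[X9→φ1] = [392, 224, 3402]
r8 m[X9→φ2] = [13230, 360, 32805]
r8 m[X9→φ5] = [15120, 10080, 153090]
r8 m[X9→φ6] = [15120, 10080, 153090]
r9 m[φ0→X13] = [244944, 275562, 183708]
r9 m[φ0→X11] = [40, 45, 12]
r9 m[φ1→X11] = [3402, 30618, 3402]
r9 m[φ1→X9] = [270, 90, 405]
r9 m[φ2→X6] = [295245, 196830, 98415]
r9 m[φ2→X9] = [8, 56, 42]
r9 m[φ3→X13] = [2, 5, 2]
r9 m[φ4→X6] = [2, 7, 4]
r9 m[φ5→X9] = [7, 2, 9]
r9 m[φ6→X9] = [7, 2, 9]
r9 m[X13→φ0] = [2, 5, 2]
r9 m[X13→φ3] = [244944, 275562, 183708]
r9 m[X11→φ0] = [3402, 30618, 3402]
r9 m[X11→φ1] = [40, 45, 12]
r9 m[X6→φ2] = [2, 7, 4]
r9 m[X6→φ4] = [295245, 196830, 98415]
r9 m[X9→φ1] = [392, 224, 3402]
r9 m[X9→φ2] = [13230, 360, 32805]
r9 m[X9→φ5] = [15120, 10080, 153090]
r9 m[X9→φ6] = [15120, 10080, 153090]
fixed point reached at round 9
traceback from X13: (X13=1, X11=1, X6=1, X9=2), score=1377810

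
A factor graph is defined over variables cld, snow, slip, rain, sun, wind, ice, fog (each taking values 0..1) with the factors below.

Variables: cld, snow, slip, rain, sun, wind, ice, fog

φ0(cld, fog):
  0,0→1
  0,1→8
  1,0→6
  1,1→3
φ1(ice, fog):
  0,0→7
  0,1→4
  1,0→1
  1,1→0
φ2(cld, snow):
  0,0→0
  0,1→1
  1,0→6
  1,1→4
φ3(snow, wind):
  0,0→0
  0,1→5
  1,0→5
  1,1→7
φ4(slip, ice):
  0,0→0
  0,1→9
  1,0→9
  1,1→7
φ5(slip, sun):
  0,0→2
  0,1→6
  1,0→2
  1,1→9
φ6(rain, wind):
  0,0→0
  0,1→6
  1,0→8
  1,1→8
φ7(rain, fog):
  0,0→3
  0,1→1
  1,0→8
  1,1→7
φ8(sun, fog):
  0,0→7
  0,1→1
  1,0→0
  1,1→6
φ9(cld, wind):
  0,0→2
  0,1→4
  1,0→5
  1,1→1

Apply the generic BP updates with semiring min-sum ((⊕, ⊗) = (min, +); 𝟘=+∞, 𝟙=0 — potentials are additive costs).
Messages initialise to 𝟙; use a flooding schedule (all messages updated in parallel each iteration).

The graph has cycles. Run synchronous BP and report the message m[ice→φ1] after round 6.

message @ round 6 = [3, 10]

init: all messages = 𝟙 over 2 values
r1 m[φ0→cld] = [1, 3]
r1 m[φ0→fog] = [1, 3]
r1 m[φ1→ice] = [4, 0]
r1 m[φ1→fog] = [1, 0]
r1 m[φ2→cld] = [0, 4]
r1 m[φ2→snow] = [0, 1]
r1 m[φ3→snow] = [0, 5]
r1 m[φ3→wind] = [0, 5]
r1 m[φ4→slip] = [0, 7]
r1 m[φ4→ice] = [0, 7]
r1 m[φ5→slip] = [2, 2]
r1 m[φ5→sun] = [2, 6]
r1 m[φ6→rain] = [0, 8]
r1 m[φ6→wind] = [0, 6]
r1 m[φ7→rain] = [1, 7]
r1 m[φ7→fog] = [3, 1]
r1 m[φ8→sun] = [1, 0]
r1 m[φ8→fog] = [0, 1]
r1 m[φ9→cld] = [2, 1]
r1 m[φ9→wind] = [2, 1]
r1 m[cld→φ0] = [0, 0]
r1 m[cld→φ2] = [0, 0]
r1 m[cld→φ9] = [0, 0]
r1 m[snow→φ2] = [0, 0]
r1 m[snow→φ3] = [0, 0]
r1 m[slip→φ4] = [0, 0]
r1 m[slip→φ5] = [0, 0]
r1 m[rain→φ6] = [0, 0]
r1 m[rain→φ7] = [0, 0]
r1 m[sun→φ5] = [0, 0]
r1 m[sun→φ8] = [0, 0]
r1 m[wind→φ3] = [0, 0]
r1 m[wind→φ6] = [0, 0]
r1 m[wind→φ9] = [0, 0]
r1 m[ice→φ1] = [0, 0]
r1 m[ice→φ4] = [0, 0]
r1 m[fog→φ0] = [0, 0]
r1 m[fog→φ1] = [0, 0]
r1 m[fog→φ7] = [0, 0]
r1 m[fog→φ8] = [0, 0]
r2 m[φ0→cld] = [1, 3]
r2 m[φ0→fog] = [1, 3]
r2 m[φ1→ice] = [4, 0]
r2 m[φ1→fog] = [1, 0]
r2 m[φ2→cld] = [0, 4]
r2 m[φ2→snow] = [0, 1]
r2 m[φ3→snow] = [0, 5]
r2 m[φ3→wind] = [0, 5]
r2 m[φ4→slip] = [0, 7]
r2 m[φ4→ice] = [0, 7]
r2 m[φ5→slip] = [2, 2]
r2 m[φ5→sun] = [2, 6]
r2 m[φ6→rain] = [0, 8]
r2 m[φ6→wind] = [0, 6]
r2 m[φ7→rain] = [1, 7]
r2 m[φ7→fog] = [3, 1]
r2 m[φ8→sun] = [1, 0]
r2 m[φ8→fog] = [0, 1]
r2 m[φ9→cld] = [2, 1]
r2 m[φ9→wind] = [2, 1]
r2 m[cld→φ0] = [2, 5]
r2 m[cld→φ2] = [3, 4]
r2 m[cld→φ9] = [1, 7]
r2 m[snow→φ2] = [0, 5]
r2 m[snow→φ3] = [0, 1]
r2 m[slip→φ4] = [2, 2]
r2 m[slip→φ5] = [0, 7]
r2 m[rain→φ6] = [1, 7]
r2 m[rain→φ7] = [0, 8]
r2 m[sun→φ5] = [1, 0]
r2 m[sun→φ8] = [2, 6]
r2 m[wind→φ3] = [2, 7]
r2 m[wind→φ6] = [2, 6]
r2 m[wind→φ9] = [0, 11]
r2 m[ice→φ1] = [0, 7]
r2 m[ice→φ4] = [4, 0]
r2 m[fog→φ0] = [4, 2]
r2 m[fog→φ1] = [4, 5]
r2 m[fog→φ7] = [2, 4]
r2 m[fog→φ8] = [5, 4]
r3 m[φ0→cld] = [5, 5]
r3 m[φ0→fog] = [3, 8]
r3 m[φ1→ice] = [9, 5]
r3 m[φ1→fog] = [7, 4]
r3 m[φ2→cld] = [0, 6]
r3 m[φ2→snow] = [3, 4]
r3 m[φ3→snow] = [2, 7]
r3 m[φ3→wind] = [0, 5]
r3 m[φ4→slip] = [4, 7]
r3 m[φ4→ice] = [2, 9]
r3 m[φ5→slip] = [3, 3]
r3 m[φ5→sun] = [2, 6]
r3 m[φ6→rain] = [2, 10]
r3 m[φ6→wind] = [1, 7]
r3 m[φ7→rain] = [5, 10]
r3 m[φ7→fog] = [3, 1]
r3 m[φ8→sun] = [5, 5]
r3 m[φ8→fog] = [6, 3]
r3 m[φ9→cld] = [2, 5]
r3 m[φ9→wind] = [3, 5]
r3 m[cld→φ0] = [2, 5]
r3 m[cld→φ2] = [3, 4]
r3 m[cld→φ9] = [1, 7]
r3 m[snow→φ2] = [0, 5]
r3 m[snow→φ3] = [0, 1]
r3 m[slip→φ4] = [2, 2]
r3 m[slip→φ5] = [0, 7]
r3 m[rain→φ6] = [1, 7]
r3 m[rain→φ7] = [0, 8]
r3 m[sun→φ5] = [1, 0]
r3 m[sun→φ8] = [2, 6]
r3 m[wind→φ3] = [2, 7]
r3 m[wind→φ6] = [2, 6]
r3 m[wind→φ9] = [0, 11]
r3 m[ice→φ1] = [0, 7]
r3 m[ice→φ4] = [4, 0]
r3 m[fog→φ0] = [4, 2]
r3 m[fog→φ1] = [4, 5]
r3 m[fog→φ7] = [2, 4]
r3 m[fog→φ8] = [5, 4]
r4 m[φ0→cld] = [5, 5]
r4 m[φ0→fog] = [3, 8]
r4 m[φ1→ice] = [9, 5]
r4 m[φ1→fog] = [7, 4]
r4 m[φ2→cld] = [0, 6]
r4 m[φ2→snow] = [3, 4]
r4 m[φ3→snow] = [2, 7]
r4 m[φ3→wind] = [0, 5]
r4 m[φ4→slip] = [4, 7]
r4 m[φ4→ice] = [2, 9]
r4 m[φ5→slip] = [3, 3]
r4 m[φ5→sun] = [2, 6]
r4 m[φ6→rain] = [2, 10]
r4 m[φ6→wind] = [1, 7]
r4 m[φ7→rain] = [5, 10]
r4 m[φ7→fog] = [3, 1]
r4 m[φ8→sun] = [5, 5]
r4 m[φ8→fog] = [6, 3]
r4 m[φ9→cld] = [2, 5]
r4 m[φ9→wind] = [3, 5]
r4 m[cld→φ0] = [2, 11]
r4 m[cld→φ2] = [7, 10]
r4 m[cld→φ9] = [5, 11]
r4 m[snow→φ2] = [2, 7]
r4 m[snow→φ3] = [3, 4]
r4 m[slip→φ4] = [3, 3]
r4 m[slip→φ5] = [4, 7]
r4 m[rain→φ6] = [5, 10]
r4 m[rain→φ7] = [2, 10]
r4 m[sun→φ5] = [5, 5]
r4 m[sun→φ8] = [2, 6]
r4 m[wind→φ3] = [4, 12]
r4 m[wind→φ6] = [3, 10]
r4 m[wind→φ9] = [1, 12]
r4 m[ice→φ1] = [2, 9]
r4 m[ice→φ4] = [9, 5]
r4 m[fog→φ0] = [16, 8]
r4 m[fog→φ1] = [12, 12]
r4 m[fog→φ7] = [16, 15]
r4 m[fog→φ8] = [13, 13]
r5 m[φ0→cld] = [16, 11]
r5 m[φ0→fog] = [3, 10]
r5 m[φ1→ice] = [16, 12]
r5 m[φ1→fog] = [9, 6]
r5 m[φ2→cld] = [2, 8]
r5 m[φ2→snow] = [7, 8]
r5 m[φ3→snow] = [4, 9]
r5 m[φ3→wind] = [3, 8]
r5 m[φ4→slip] = [9, 12]
r5 m[φ4→ice] = [3, 10]
r5 m[φ5→slip] = [7, 7]
r5 m[φ5→sun] = [6, 10]
r5 m[φ6→rain] = [3, 11]
r5 m[φ6→wind] = [5, 11]
r5 m[φ7→rain] = [16, 22]
r5 m[φ7→fog] = [5, 3]
r5 m[φ8→sun] = [14, 13]
r5 m[φ8→fog] = [6, 3]
r5 m[φ9→cld] = [3, 6]
r5 m[φ9→wind] = [7, 9]
r5 m[cld→φ0] = [2, 11]
r5 m[cld→φ2] = [7, 10]
r5 m[cld→φ9] = [5, 11]
r5 m[snow→φ2] = [2, 7]
r5 m[snow→φ3] = [3, 4]
r5 m[slip→φ4] = [3, 3]
r5 m[slip→φ5] = [4, 7]
r5 m[rain→φ6] = [5, 10]
r5 m[rain→φ7] = [2, 10]
r5 m[sun→φ5] = [5, 5]
r5 m[sun→φ8] = [2, 6]
r5 m[wind→φ3] = [4, 12]
r5 m[wind→φ6] = [3, 10]
r5 m[wind→φ9] = [1, 12]
r5 m[ice→φ1] = [2, 9]
r5 m[ice→φ4] = [9, 5]
r5 m[fog→φ0] = [16, 8]
r5 m[fog→φ1] = [12, 12]
r5 m[fog→φ7] = [16, 15]
r5 m[fog→φ8] = [13, 13]
r6 m[φ0→cld] = [16, 11]
r6 m[φ0→fog] = [3, 10]
r6 m[φ1→ice] = [16, 12]
r6 m[φ1→fog] = [9, 6]
r6 m[φ2→cld] = [2, 8]
r6 m[φ2→snow] = [7, 8]
r6 m[φ3→snow] = [4, 9]
r6 m[φ3→wind] = [3, 8]
r6 m[φ4→slip] = [9, 12]
r6 m[φ4→ice] = [3, 10]
r6 m[φ5→slip] = [7, 7]
r6 m[φ5→sun] = [6, 10]
r6 m[φ6→rain] = [3, 11]
r6 m[φ6→wind] = [5, 11]
r6 m[φ7→rain] = [16, 22]
r6 m[φ7→fog] = [5, 3]
r6 m[φ8→sun] = [14, 13]
r6 m[φ8→fog] = [6, 3]
r6 m[φ9→cld] = [3, 6]
r6 m[φ9→wind] = [7, 9]
r6 m[cld→φ0] = [5, 14]
r6 m[cld→φ2] = [19, 17]
r6 m[cld→φ9] = [18, 19]
r6 m[snow→φ2] = [4, 9]
r6 m[snow→φ3] = [7, 8]
r6 m[slip→φ4] = [7, 7]
r6 m[slip→φ5] = [9, 12]
r6 m[rain→φ6] = [16, 22]
r6 m[rain→φ7] = [3, 11]
r6 m[sun→φ5] = [14, 13]
r6 m[sun→φ8] = [6, 10]
r6 m[wind→φ3] = [12, 20]
r6 m[wind→φ6] = [10, 17]
r6 m[wind→φ9] = [8, 19]
r6 m[ice→φ1] = [3, 10]
r6 m[ice→φ4] = [16, 12]
r6 m[fog→φ0] = [20, 12]
r6 m[fog→φ1] = [14, 16]
r6 m[fog→φ7] = [18, 19]
r6 m[fog→φ8] = [17, 19]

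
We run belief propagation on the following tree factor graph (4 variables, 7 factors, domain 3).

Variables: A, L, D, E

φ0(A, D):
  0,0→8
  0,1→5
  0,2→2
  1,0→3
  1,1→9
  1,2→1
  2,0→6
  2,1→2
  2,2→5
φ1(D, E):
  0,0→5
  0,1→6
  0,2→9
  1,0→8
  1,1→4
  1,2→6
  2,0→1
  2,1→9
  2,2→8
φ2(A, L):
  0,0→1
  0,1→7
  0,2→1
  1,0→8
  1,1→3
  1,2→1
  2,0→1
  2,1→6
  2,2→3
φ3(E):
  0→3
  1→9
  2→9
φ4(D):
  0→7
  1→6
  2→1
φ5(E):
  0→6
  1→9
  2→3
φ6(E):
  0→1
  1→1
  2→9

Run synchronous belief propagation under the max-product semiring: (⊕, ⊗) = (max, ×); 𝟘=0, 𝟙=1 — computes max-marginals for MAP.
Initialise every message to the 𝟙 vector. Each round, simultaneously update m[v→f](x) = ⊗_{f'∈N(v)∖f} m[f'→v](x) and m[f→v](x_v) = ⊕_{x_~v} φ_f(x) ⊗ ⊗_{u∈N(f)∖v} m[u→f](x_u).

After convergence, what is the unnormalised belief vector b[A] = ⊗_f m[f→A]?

b[A] = [857304, 629856, 551124]

init: all messages = 𝟙 over 3 values
r1 m[φ0→A] = [8, 9, 6]
r1 m[φ0→D] = [8, 9, 5]
r1 m[φ1→D] = [9, 8, 9]
r1 m[φ1→E] = [8, 9, 9]
r1 m[φ2→A] = [7, 8, 6]
r1 m[φ2→L] = [8, 7, 3]
r1 m[φ3→E] = [3, 9, 9]
r1 m[φ4→D] = [7, 6, 1]
r1 m[φ5→E] = [6, 9, 3]
r1 m[φ6→E] = [1, 1, 9]
r1 m[A→φ0] = [1, 1, 1]
r1 m[A→φ2] = [1, 1, 1]
r1 m[L→φ2] = [1, 1, 1]
r1 m[D→φ0] = [1, 1, 1]
r1 m[D→φ1] = [1, 1, 1]
r1 m[D→φ4] = [1, 1, 1]
r1 m[E→φ1] = [1, 1, 1]
r1 m[E→φ3] = [1, 1, 1]
r1 m[E→φ5] = [1, 1, 1]
r1 m[E→φ6] = [1, 1, 1]
r2 m[φ0→A] = [8, 9, 6]
r2 m[φ0→D] = [8, 9, 5]
r2 m[φ1→D] = [9, 8, 9]
r2 m[φ1→E] = [8, 9, 9]
r2 m[φ2→A] = [7, 8, 6]
r2 m[φ2→L] = [8, 7, 3]
r2 m[φ3→E] = [3, 9, 9]
r2 m[φ4→D] = [7, 6, 1]
r2 m[φ5→E] = [6, 9, 3]
r2 m[φ6→E] = [1, 1, 9]
r2 m[A→φ0] = [7, 8, 6]
r2 m[A→φ2] = [8, 9, 6]
r2 m[L→φ2] = [1, 1, 1]
r2 m[D→φ0] = [63, 48, 9]
r2 m[D→φ1] = [56, 54, 5]
r2 m[D→φ4] = [72, 72, 45]
r2 m[E→φ1] = [18, 81, 243]
r2 m[E→φ3] = [48, 81, 243]
r2 m[E→φ5] = [24, 81, 729]
r2 m[E→φ6] = [144, 729, 243]
r3 m[φ0→A] = [504, 432, 378]
r3 m[φ0→D] = [56, 72, 30]
r3 m[φ1→D] = [2187, 1458, 1944]
r3 m[φ1→E] = [432, 336, 504]
r3 m[φ2→A] = [7, 8, 6]
r3 m[φ2→L] = [72, 56, 18]
r3 m[φ3→E] = [3, 9, 9]
r3 m[φ4→D] = [7, 6, 1]
r3 m[φ5→E] = [6, 9, 3]
r3 m[φ6→E] = [1, 1, 9]
r3 m[A→φ0] = [7, 8, 6]
r3 m[A→φ2] = [8, 9, 6]
r3 m[L→φ2] = [1, 1, 1]
r3 m[D→φ0] = [63, 48, 9]
r3 m[D→φ1] = [56, 54, 5]
r3 m[D→φ4] = [72, 72, 45]
r3 m[E→φ1] = [18, 81, 243]
r3 m[E→φ3] = [48, 81, 243]
r3 m[E→φ5] = [24, 81, 729]
r3 m[E→φ6] = [144, 729, 243]
r4 m[φ0→A] = [504, 432, 378]
r4 m[φ0→D] = [56, 72, 30]
r4 m[φ1→D] = [2187, 1458, 1944]
r4 m[φ1→E] = [432, 336, 504]
r4 m[φ2→A] = [7, 8, 6]
r4 m[φ2→L] = [72, 56, 18]
r4 m[φ3→E] = [3, 9, 9]
r4 m[φ4→D] = [7, 6, 1]
r4 m[φ5→E] = [6, 9, 3]
r4 m[φ6→E] = [1, 1, 9]
r4 m[A→φ0] = [7, 8, 6]
r4 m[A→φ2] = [504, 432, 378]
r4 m[L→φ2] = [1, 1, 1]
r4 m[D→φ0] = [15309, 8748, 1944]
r4 m[D→φ1] = [392, 432, 30]
r4 m[D→φ4] = [122472, 104976, 58320]
r4 m[E→φ1] = [18, 81, 243]
r4 m[E→φ3] = [2592, 3024, 13608]
r4 m[E→φ5] = [1296, 3024, 40824]
r4 m[E→φ6] = [7776, 27216, 13608]
r5 m[φ0→A] = [122472, 78732, 91854]
r5 m[φ0→D] = [56, 72, 30]
r5 m[φ1→D] = [2187, 1458, 1944]
r5 m[φ1→E] = [3456, 2352, 3528]
r5 m[φ2→A] = [7, 8, 6]
r5 m[φ2→L] = [3456, 3528, 1134]
r5 m[φ3→E] = [3, 9, 9]
r5 m[φ4→D] = [7, 6, 1]
r5 m[φ5→E] = [6, 9, 3]
r5 m[φ6→E] = [1, 1, 9]
r5 m[A→φ0] = [7, 8, 6]
r5 m[A→φ2] = [504, 432, 378]
r5 m[L→φ2] = [1, 1, 1]
r5 m[D→φ0] = [15309, 8748, 1944]
r5 m[D→φ1] = [392, 432, 30]
r5 m[D→φ4] = [122472, 104976, 58320]
r5 m[E→φ1] = [18, 81, 243]
r5 m[E→φ3] = [2592, 3024, 13608]
r5 m[E→φ5] = [1296, 3024, 40824]
r5 m[E→φ6] = [7776, 27216, 13608]
r6 m[φ0→A] = [122472, 78732, 91854]
r6 m[φ0→D] = [56, 72, 30]
r6 m[φ1→D] = [2187, 1458, 1944]
r6 m[φ1→E] = [3456, 2352, 3528]
r6 m[φ2→A] = [7, 8, 6]
r6 m[φ2→L] = [3456, 3528, 1134]
r6 m[φ3→E] = [3, 9, 9]
r6 m[φ4→D] = [7, 6, 1]
r6 m[φ5→E] = [6, 9, 3]
r6 m[φ6→E] = [1, 1, 9]
r6 m[A→φ0] = [7, 8, 6]
r6 m[A→φ2] = [122472, 78732, 91854]
r6 m[L→φ2] = [1, 1, 1]
r6 m[D→φ0] = [15309, 8748, 1944]
r6 m[D→φ1] = [392, 432, 30]
r6 m[D→φ4] = [122472, 104976, 58320]
r6 m[E→φ1] = [18, 81, 243]
r6 m[E→φ3] = [20736, 21168, 95256]
r6 m[E→φ5] = [10368, 21168, 285768]
r6 m[E→φ6] = [62208, 190512, 95256]
r7 m[φ0→A] = [122472, 78732, 91854]
r7 m[φ0→D] = [56, 72, 30]
r7 m[φ1→D] = [2187, 1458, 1944]
r7 m[φ1→E] = [3456, 2352, 3528]
r7 m[φ2→A] = [7, 8, 6]
r7 m[φ2→L] = [629856, 857304, 275562]
r7 m[φ3→E] = [3, 9, 9]
r7 m[φ4→D] = [7, 6, 1]
r7 m[φ5→E] = [6, 9, 3]
r7 m[φ6→E] = [1, 1, 9]
r7 m[A→φ0] = [7, 8, 6]
r7 m[A→φ2] = [122472, 78732, 91854]
r7 m[L→φ2] = [1, 1, 1]
r7 m[D→φ0] = [15309, 8748, 1944]
r7 m[D→φ1] = [392, 432, 30]
r7 m[D→φ4] = [122472, 104976, 58320]
r7 m[E→φ1] = [18, 81, 243]
r7 m[E→φ3] = [20736, 21168, 95256]
r7 m[E→φ5] = [10368, 21168, 285768]
r7 m[E→φ6] = [62208, 190512, 95256]
r8 m[φ0→A] = [122472, 78732, 91854]
r8 m[φ0→D] = [56, 72, 30]
r8 m[φ1→D] = [2187, 1458, 1944]
r8 m[φ1→E] = [3456, 2352, 3528]
r8 m[φ2→A] = [7, 8, 6]
r8 m[φ2→L] = [629856, 857304, 275562]
r8 m[φ3→E] = [3, 9, 9]
r8 m[φ4→D] = [7, 6, 1]
r8 m[φ5→E] = [6, 9, 3]
r8 m[φ6→E] = [1, 1, 9]
r8 m[A→φ0] = [7, 8, 6]
r8 m[A→φ2] = [122472, 78732, 91854]
r8 m[L→φ2] = [1, 1, 1]
r8 m[D→φ0] = [15309, 8748, 1944]
r8 m[D→φ1] = [392, 432, 30]
r8 m[D→φ4] = [122472, 104976, 58320]
r8 m[E→φ1] = [18, 81, 243]
r8 m[E→φ3] = [20736, 21168, 95256]
r8 m[E→φ5] = [10368, 21168, 285768]
r8 m[E→φ6] = [62208, 190512, 95256]
fixed point reached at round 8
b[A] = ⊗ incoming = [857304, 629856, 551124]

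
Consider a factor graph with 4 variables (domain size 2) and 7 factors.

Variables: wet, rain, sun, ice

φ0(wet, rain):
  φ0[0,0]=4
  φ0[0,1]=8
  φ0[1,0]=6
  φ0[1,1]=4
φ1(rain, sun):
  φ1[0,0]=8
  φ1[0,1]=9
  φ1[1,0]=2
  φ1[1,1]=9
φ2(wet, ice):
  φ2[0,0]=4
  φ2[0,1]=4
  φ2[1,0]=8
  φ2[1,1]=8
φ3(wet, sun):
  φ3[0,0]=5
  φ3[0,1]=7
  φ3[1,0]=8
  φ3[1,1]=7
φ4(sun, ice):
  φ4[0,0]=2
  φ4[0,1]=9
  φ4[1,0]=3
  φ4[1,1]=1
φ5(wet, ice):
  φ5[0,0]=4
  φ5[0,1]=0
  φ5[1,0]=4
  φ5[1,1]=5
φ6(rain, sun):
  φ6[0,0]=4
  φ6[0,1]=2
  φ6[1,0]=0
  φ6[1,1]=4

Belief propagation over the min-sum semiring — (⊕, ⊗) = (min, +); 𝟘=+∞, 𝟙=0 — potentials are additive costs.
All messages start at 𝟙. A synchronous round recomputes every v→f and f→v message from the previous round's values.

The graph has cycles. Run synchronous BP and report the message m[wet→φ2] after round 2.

init: all messages = 𝟙 over 2 values
r1 m[φ0→wet] = [4, 4]
r1 m[φ0→rain] = [4, 4]
r1 m[φ1→rain] = [8, 2]
r1 m[φ1→sun] = [2, 9]
r1 m[φ2→wet] = [4, 8]
r1 m[φ2→ice] = [4, 4]
r1 m[φ3→wet] = [5, 7]
r1 m[φ3→sun] = [5, 7]
r1 m[φ4→sun] = [2, 1]
r1 m[φ4→ice] = [2, 1]
r1 m[φ5→wet] = [0, 4]
r1 m[φ5→ice] = [4, 0]
r1 m[φ6→rain] = [2, 0]
r1 m[φ6→sun] = [0, 2]
r1 m[wet→φ0] = [0, 0]
r1 m[wet→φ2] = [0, 0]
r1 m[wet→φ3] = [0, 0]
r1 m[wet→φ5] = [0, 0]
r1 m[rain→φ0] = [0, 0]
r1 m[rain→φ1] = [0, 0]
r1 m[rain→φ6] = [0, 0]
r1 m[sun→φ1] = [0, 0]
r1 m[sun→φ3] = [0, 0]
r1 m[sun→φ4] = [0, 0]
r1 m[sun→φ6] = [0, 0]
r1 m[ice→φ2] = [0, 0]
r1 m[ice→φ4] = [0, 0]
r1 m[ice→φ5] = [0, 0]
r2 m[φ0→wet] = [4, 4]
r2 m[φ0→rain] = [4, 4]
r2 m[φ1→rain] = [8, 2]
r2 m[φ1→sun] = [2, 9]
r2 m[φ2→wet] = [4, 8]
r2 m[φ2→ice] = [4, 4]
r2 m[φ3→wet] = [5, 7]
r2 m[φ3→sun] = [5, 7]
r2 m[φ4→sun] = [2, 1]
r2 m[φ4→ice] = [2, 1]
r2 m[φ5→wet] = [0, 4]
r2 m[φ5→ice] = [4, 0]
r2 m[φ6→rain] = [2, 0]
r2 m[φ6→sun] = [0, 2]
r2 m[wet→φ0] = [9, 19]
r2 m[wet→φ2] = [9, 15]
r2 m[wet→φ3] = [8, 16]
r2 m[wet→φ5] = [13, 19]
r2 m[rain→φ0] = [10, 2]
r2 m[rain→φ1] = [6, 4]
r2 m[rain→φ6] = [12, 6]
r2 m[sun→φ1] = [7, 10]
r2 m[sun→φ3] = [4, 12]
r2 m[sun→φ4] = [7, 18]
r2 m[sun→φ6] = [9, 17]
r2 m[ice→φ2] = [6, 1]
r2 m[ice→φ4] = [8, 4]
r2 m[ice→φ5] = [6, 5]

message @ round 2 = [9, 15]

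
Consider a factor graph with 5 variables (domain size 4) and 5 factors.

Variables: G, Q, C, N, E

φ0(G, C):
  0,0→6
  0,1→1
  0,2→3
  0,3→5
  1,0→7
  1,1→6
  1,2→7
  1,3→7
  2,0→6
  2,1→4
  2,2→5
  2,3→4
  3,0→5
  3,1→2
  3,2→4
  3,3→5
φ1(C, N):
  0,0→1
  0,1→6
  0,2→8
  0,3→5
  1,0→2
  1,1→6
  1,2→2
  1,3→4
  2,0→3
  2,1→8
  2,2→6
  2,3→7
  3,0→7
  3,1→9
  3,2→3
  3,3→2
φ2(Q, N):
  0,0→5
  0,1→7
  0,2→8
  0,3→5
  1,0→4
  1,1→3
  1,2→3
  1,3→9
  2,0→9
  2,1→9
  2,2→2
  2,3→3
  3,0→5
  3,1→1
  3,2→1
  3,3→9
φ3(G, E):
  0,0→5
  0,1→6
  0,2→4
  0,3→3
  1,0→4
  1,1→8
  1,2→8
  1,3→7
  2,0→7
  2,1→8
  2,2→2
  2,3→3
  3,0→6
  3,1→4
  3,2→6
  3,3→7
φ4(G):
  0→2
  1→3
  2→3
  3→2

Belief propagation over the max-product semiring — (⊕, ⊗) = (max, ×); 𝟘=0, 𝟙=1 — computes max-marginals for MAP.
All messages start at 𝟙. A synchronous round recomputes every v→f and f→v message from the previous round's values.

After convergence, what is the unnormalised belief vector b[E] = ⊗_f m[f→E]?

b[E] = [8064, 13608, 13608, 11907]

init: all messages = 𝟙 over 4 values
r1 m[φ0→G] = [6, 7, 6, 5]
r1 m[φ0→C] = [7, 6, 7, 7]
r1 m[φ1→C] = [8, 6, 8, 9]
r1 m[φ1→N] = [7, 9, 8, 7]
r1 m[φ2→Q] = [8, 9, 9, 9]
r1 m[φ2→N] = [9, 9, 8, 9]
r1 m[φ3→G] = [6, 8, 8, 7]
r1 m[φ3→E] = [7, 8, 8, 7]
r1 m[φ4→G] = [2, 3, 3, 2]
r1 m[G→φ0] = [1, 1, 1, 1]
r1 m[G→φ3] = [1, 1, 1, 1]
r1 m[G→φ4] = [1, 1, 1, 1]
r1 m[Q→φ2] = [1, 1, 1, 1]
r1 m[C→φ0] = [1, 1, 1, 1]
r1 m[C→φ1] = [1, 1, 1, 1]
r1 m[N→φ1] = [1, 1, 1, 1]
r1 m[N→φ2] = [1, 1, 1, 1]
r1 m[E→φ3] = [1, 1, 1, 1]
r2 m[φ0→G] = [6, 7, 6, 5]
r2 m[φ0→C] = [7, 6, 7, 7]
r2 m[φ1→C] = [8, 6, 8, 9]
r2 m[φ1→N] = [7, 9, 8, 7]
r2 m[φ2→Q] = [8, 9, 9, 9]
r2 m[φ2→N] = [9, 9, 8, 9]
r2 m[φ3→G] = [6, 8, 8, 7]
r2 m[φ3→E] = [7, 8, 8, 7]
r2 m[φ4→G] = [2, 3, 3, 2]
r2 m[G→φ0] = [12, 24, 24, 14]
r2 m[G→φ3] = [12, 21, 18, 10]
r2 m[G→φ4] = [36, 56, 48, 35]
r2 m[Q→φ2] = [1, 1, 1, 1]
r2 m[C→φ0] = [8, 6, 8, 9]
r2 m[C→φ1] = [7, 6, 7, 7]
r2 m[N→φ1] = [9, 9, 8, 9]
r2 m[N→φ2] = [7, 9, 8, 7]
r2 m[E→φ3] = [1, 1, 1, 1]
r3 m[φ0→G] = [48, 63, 48, 45]
r3 m[φ0→C] = [168, 144, 168, 168]
r3 m[φ1→C] = [64, 54, 72, 81]
r3 m[φ1→N] = [49, 63, 56, 49]
r3 m[φ2→Q] = [64, 63, 81, 63]
r3 m[φ2→N] = [9, 9, 8, 9]
r3 m[φ3→G] = [6, 8, 8, 7]
r3 m[φ3→E] = [126, 168, 168, 147]
r3 m[φ4→G] = [2, 3, 3, 2]
r3 m[G→φ0] = [12, 24, 24, 14]
r3 m[G→φ3] = [12, 21, 18, 10]
r3 m[G→φ4] = [36, 56, 48, 35]
r3 m[Q→φ2] = [1, 1, 1, 1]
r3 m[C→φ0] = [8, 6, 8, 9]
r3 m[C→φ1] = [7, 6, 7, 7]
r3 m[N→φ1] = [9, 9, 8, 9]
r3 m[N→φ2] = [7, 9, 8, 7]
r3 m[E→φ3] = [1, 1, 1, 1]
r4 m[φ0→G] = [48, 63, 48, 45]
r4 m[φ0→C] = [168, 144, 168, 168]
r4 m[φ1→C] = [64, 54, 72, 81]
r4 m[φ1→N] = [49, 63, 56, 49]
r4 m[φ2→Q] = [64, 63, 81, 63]
r4 m[φ2→N] = [9, 9, 8, 9]
r4 m[φ3→G] = [6, 8, 8, 7]
r4 m[φ3→E] = [126, 168, 168, 147]
r4 m[φ4→G] = [2, 3, 3, 2]
r4 m[G→φ0] = [12, 24, 24, 14]
r4 m[G→φ3] = [96, 189, 144, 90]
r4 m[G→φ4] = [288, 504, 384, 315]
r4 m[Q→φ2] = [1, 1, 1, 1]
r4 m[C→φ0] = [64, 54, 72, 81]
r4 m[C→φ1] = [168, 144, 168, 168]
r4 m[N→φ1] = [9, 9, 8, 9]
r4 m[N→φ2] = [49, 63, 56, 49]
r4 m[E→φ3] = [1, 1, 1, 1]
r5 m[φ0→G] = [405, 567, 384, 405]
r5 m[φ0→C] = [168, 144, 168, 168]
r5 m[φ1→C] = [64, 54, 72, 81]
r5 m[φ1→N] = [1176, 1512, 1344, 1176]
r5 m[φ2→Q] = [448, 441, 567, 441]
r5 m[φ2→N] = [9, 9, 8, 9]
r5 m[φ3→G] = [6, 8, 8, 7]
r5 m[φ3→E] = [1008, 1512, 1512, 1323]
r5 m[φ4→G] = [2, 3, 3, 2]
r5 m[G→φ0] = [12, 24, 24, 14]
r5 m[G→φ3] = [96, 189, 144, 90]
r5 m[G→φ4] = [288, 504, 384, 315]
r5 m[Q→φ2] = [1, 1, 1, 1]
r5 m[C→φ0] = [64, 54, 72, 81]
r5 m[C→φ1] = [168, 144, 168, 168]
r5 m[N→φ1] = [9, 9, 8, 9]
r5 m[N→φ2] = [49, 63, 56, 49]
r5 m[E→φ3] = [1, 1, 1, 1]
r6 m[φ0→G] = [405, 567, 384, 405]
r6 m[φ0→C] = [168, 144, 168, 168]
r6 m[φ1→C] = [64, 54, 72, 81]
r6 m[φ1→N] = [1176, 1512, 1344, 1176]
r6 m[φ2→Q] = [448, 441, 567, 441]
r6 m[φ2→N] = [9, 9, 8, 9]
r6 m[φ3→G] = [6, 8, 8, 7]
r6 m[φ3→E] = [1008, 1512, 1512, 1323]
r6 m[φ4→G] = [2, 3, 3, 2]
r6 m[G→φ0] = [12, 24, 24, 14]
r6 m[G→φ3] = [810, 1701, 1152, 810]
r6 m[G→φ4] = [2430, 4536, 3072, 2835]
r6 m[Q→φ2] = [1, 1, 1, 1]
r6 m[C→φ0] = [64, 54, 72, 81]
r6 m[C→φ1] = [168, 144, 168, 168]
r6 m[N→φ1] = [9, 9, 8, 9]
r6 m[N→φ2] = [1176, 1512, 1344, 1176]
r6 m[E→φ3] = [1, 1, 1, 1]
r7 m[φ0→G] = [405, 567, 384, 405]
r7 m[φ0→C] = [168, 144, 168, 168]
r7 m[φ1→C] = [64, 54, 72, 81]
r7 m[φ1→N] = [1176, 1512, 1344, 1176]
r7 m[φ2→Q] = [10752, 10584, 13608, 10584]
r7 m[φ2→N] = [9, 9, 8, 9]
r7 m[φ3→G] = [6, 8, 8, 7]
r7 m[φ3→E] = [8064, 13608, 13608, 11907]
r7 m[φ4→G] = [2, 3, 3, 2]
r7 m[G→φ0] = [12, 24, 24, 14]
r7 m[G→φ3] = [810, 1701, 1152, 810]
r7 m[G→φ4] = [2430, 4536, 3072, 2835]
r7 m[Q→φ2] = [1, 1, 1, 1]
r7 m[C→φ0] = [64, 54, 72, 81]
r7 m[C→φ1] = [168, 144, 168, 168]
r7 m[N→φ1] = [9, 9, 8, 9]
r7 m[N→φ2] = [1176, 1512, 1344, 1176]
r7 m[E→φ3] = [1, 1, 1, 1]
r8 m[φ0→G] = [405, 567, 384, 405]
r8 m[φ0→C] = [168, 144, 168, 168]
r8 m[φ1→C] = [64, 54, 72, 81]
r8 m[φ1→N] = [1176, 1512, 1344, 1176]
r8 m[φ2→Q] = [10752, 10584, 13608, 10584]
r8 m[φ2→N] = [9, 9, 8, 9]
r8 m[φ3→G] = [6, 8, 8, 7]
r8 m[φ3→E] = [8064, 13608, 13608, 11907]
r8 m[φ4→G] = [2, 3, 3, 2]
r8 m[G→φ0] = [12, 24, 24, 14]
r8 m[G→φ3] = [810, 1701, 1152, 810]
r8 m[G→φ4] = [2430, 4536, 3072, 2835]
r8 m[Q→φ2] = [1, 1, 1, 1]
r8 m[C→φ0] = [64, 54, 72, 81]
r8 m[C→φ1] = [168, 144, 168, 168]
r8 m[N→φ1] = [9, 9, 8, 9]
r8 m[N→φ2] = [1176, 1512, 1344, 1176]
r8 m[E→φ3] = [1, 1, 1, 1]
fixed point reached at round 8
b[E] = ⊗ incoming = [8064, 13608, 13608, 11907]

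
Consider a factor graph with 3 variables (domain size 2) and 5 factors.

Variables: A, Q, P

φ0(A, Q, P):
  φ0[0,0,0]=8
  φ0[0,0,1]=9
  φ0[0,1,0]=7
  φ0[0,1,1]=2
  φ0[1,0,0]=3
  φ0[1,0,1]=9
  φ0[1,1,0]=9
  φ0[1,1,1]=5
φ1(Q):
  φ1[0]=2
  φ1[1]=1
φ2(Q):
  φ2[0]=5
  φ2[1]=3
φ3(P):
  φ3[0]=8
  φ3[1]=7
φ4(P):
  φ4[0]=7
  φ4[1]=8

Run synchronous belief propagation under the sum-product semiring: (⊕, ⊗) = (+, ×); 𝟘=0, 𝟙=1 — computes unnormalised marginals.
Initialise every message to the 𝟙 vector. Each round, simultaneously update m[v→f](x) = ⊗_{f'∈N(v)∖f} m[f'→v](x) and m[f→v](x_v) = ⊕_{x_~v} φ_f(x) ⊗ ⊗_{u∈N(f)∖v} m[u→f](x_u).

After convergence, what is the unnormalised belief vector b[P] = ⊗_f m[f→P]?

init: all messages = 𝟙 over 2 values
r1 m[φ0→A] = [26, 26]
r1 m[φ0→Q] = [29, 23]
r1 m[φ0→P] = [27, 25]
r1 m[φ1→Q] = [2, 1]
r1 m[φ2→Q] = [5, 3]
r1 m[φ3→P] = [8, 7]
r1 m[φ4→P] = [7, 8]
r1 m[A→φ0] = [1, 1]
r1 m[Q→φ0] = [1, 1]
r1 m[Q→φ1] = [1, 1]
r1 m[Q→φ2] = [1, 1]
r1 m[P→φ0] = [1, 1]
r1 m[P→φ3] = [1, 1]
r1 m[P→φ4] = [1, 1]
r2 m[φ0→A] = [26, 26]
r2 m[φ0→Q] = [29, 23]
r2 m[φ0→P] = [27, 25]
r2 m[φ1→Q] = [2, 1]
r2 m[φ2→Q] = [5, 3]
r2 m[φ3→P] = [8, 7]
r2 m[φ4→P] = [7, 8]
r2 m[A→φ0] = [1, 1]
r2 m[Q→φ0] = [10, 3]
r2 m[Q→φ1] = [145, 69]
r2 m[Q→φ2] = [58, 23]
r2 m[P→φ0] = [56, 56]
r2 m[P→φ3] = [189, 200]
r2 m[P→φ4] = [216, 175]
r3 m[φ0→A] = [11032, 9072]
r3 m[φ0→Q] = [1624, 1288]
r3 m[φ0→P] = [158, 201]
r3 m[φ1→Q] = [2, 1]
r3 m[φ2→Q] = [5, 3]
r3 m[φ3→P] = [8, 7]
r3 m[φ4→P] = [7, 8]
r3 m[A→φ0] = [1, 1]
r3 m[Q→φ0] = [10, 3]
r3 m[Q→φ1] = [145, 69]
r3 m[Q→φ2] = [58, 23]
r3 m[P→φ0] = [56, 56]
r3 m[P→φ3] = [189, 200]
r3 m[P→φ4] = [216, 175]
r4 m[φ0→A] = [11032, 9072]
r4 m[φ0→Q] = [1624, 1288]
r4 m[φ0→P] = [158, 201]
r4 m[φ1→Q] = [2, 1]
r4 m[φ2→Q] = [5, 3]
r4 m[φ3→P] = [8, 7]
r4 m[φ4→P] = [7, 8]
r4 m[A→φ0] = [1, 1]
r4 m[Q→φ0] = [10, 3]
r4 m[Q→φ1] = [8120, 3864]
r4 m[Q→φ2] = [3248, 1288]
r4 m[P→φ0] = [56, 56]
r4 m[P→φ3] = [1106, 1608]
r4 m[P→φ4] = [1264, 1407]
r5 m[φ0→A] = [11032, 9072]
r5 m[φ0→Q] = [1624, 1288]
r5 m[φ0→P] = [158, 201]
r5 m[φ1→Q] = [2, 1]
r5 m[φ2→Q] = [5, 3]
r5 m[φ3→P] = [8, 7]
r5 m[φ4→P] = [7, 8]
r5 m[A→φ0] = [1, 1]
r5 m[Q→φ0] = [10, 3]
r5 m[Q→φ1] = [8120, 3864]
r5 m[Q→φ2] = [3248, 1288]
r5 m[P→φ0] = [56, 56]
r5 m[P→φ3] = [1106, 1608]
r5 m[P→φ4] = [1264, 1407]
fixed point reached at round 5
b[P] = ⊗ incoming = [8848, 11256]

b[P] = [8848, 11256]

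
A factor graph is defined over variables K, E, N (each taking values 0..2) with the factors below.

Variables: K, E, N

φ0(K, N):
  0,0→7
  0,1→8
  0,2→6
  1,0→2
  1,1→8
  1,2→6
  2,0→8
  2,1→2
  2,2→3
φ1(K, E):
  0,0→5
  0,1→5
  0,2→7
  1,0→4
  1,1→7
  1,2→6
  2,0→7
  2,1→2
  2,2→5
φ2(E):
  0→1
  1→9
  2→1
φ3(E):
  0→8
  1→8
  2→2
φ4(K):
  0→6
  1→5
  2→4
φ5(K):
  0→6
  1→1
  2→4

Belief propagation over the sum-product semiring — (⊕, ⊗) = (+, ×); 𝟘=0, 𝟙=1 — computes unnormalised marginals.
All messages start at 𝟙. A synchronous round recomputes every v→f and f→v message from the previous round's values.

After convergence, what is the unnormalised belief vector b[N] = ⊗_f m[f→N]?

b[N] = [136688, 147872, 115944]

init: all messages = 𝟙 over 3 values
r1 m[φ0→K] = [21, 16, 13]
r1 m[φ0→N] = [17, 18, 15]
r1 m[φ1→K] = [17, 17, 14]
r1 m[φ1→E] = [16, 14, 18]
r1 m[φ2→E] = [1, 9, 1]
r1 m[φ3→E] = [8, 8, 2]
r1 m[φ4→K] = [6, 5, 4]
r1 m[φ5→K] = [6, 1, 4]
r1 m[K→φ0] = [1, 1, 1]
r1 m[K→φ1] = [1, 1, 1]
r1 m[K→φ4] = [1, 1, 1]
r1 m[K→φ5] = [1, 1, 1]
r1 m[E→φ1] = [1, 1, 1]
r1 m[E→φ2] = [1, 1, 1]
r1 m[E→φ3] = [1, 1, 1]
r1 m[N→φ0] = [1, 1, 1]
r2 m[φ0→K] = [21, 16, 13]
r2 m[φ0→N] = [17, 18, 15]
r2 m[φ1→K] = [17, 17, 14]
r2 m[φ1→E] = [16, 14, 18]
r2 m[φ2→E] = [1, 9, 1]
r2 m[φ3→E] = [8, 8, 2]
r2 m[φ4→K] = [6, 5, 4]
r2 m[φ5→K] = [6, 1, 4]
r2 m[K→φ0] = [612, 85, 224]
r2 m[K→φ1] = [756, 80, 208]
r2 m[K→φ4] = [2142, 272, 728]
r2 m[K→φ5] = [2142, 1360, 728]
r2 m[E→φ1] = [8, 72, 2]
r2 m[E→φ2] = [128, 112, 36]
r2 m[E→φ3] = [16, 126, 18]
r2 m[N→φ0] = [1, 1, 1]
r3 m[φ0→K] = [21, 16, 13]
r3 m[φ0→N] = [6246, 6024, 4854]
r3 m[φ1→K] = [414, 548, 210]
r3 m[φ1→E] = [5556, 4756, 6812]
r3 m[φ2→E] = [1, 9, 1]
r3 m[φ3→E] = [8, 8, 2]
r3 m[φ4→K] = [6, 5, 4]
r3 m[φ5→K] = [6, 1, 4]
r3 m[K→φ0] = [612, 85, 224]
r3 m[K→φ1] = [756, 80, 208]
r3 m[K→φ4] = [2142, 272, 728]
r3 m[K→φ5] = [2142, 1360, 728]
r3 m[E→φ1] = [8, 72, 2]
r3 m[E→φ2] = [128, 112, 36]
r3 m[E→φ3] = [16, 126, 18]
r3 m[N→φ0] = [1, 1, 1]
r4 m[φ0→K] = [21, 16, 13]
r4 m[φ0→N] = [6246, 6024, 4854]
r4 m[φ1→K] = [414, 548, 210]
r4 m[φ1→E] = [5556, 4756, 6812]
r4 m[φ2→E] = [1, 9, 1]
r4 m[φ3→E] = [8, 8, 2]
r4 m[φ4→K] = [6, 5, 4]
r4 m[φ5→K] = [6, 1, 4]
r4 m[K→φ0] = [14904, 2740, 3360]
r4 m[K→φ1] = [756, 80, 208]
r4 m[K→φ4] = [52164, 8768, 10920]
r4 m[K→φ5] = [52164, 43840, 10920]
r4 m[E→φ1] = [8, 72, 2]
r4 m[E→φ2] = [44448, 38048, 13624]
r4 m[E→φ3] = [5556, 42804, 6812]
r4 m[N→φ0] = [1, 1, 1]
r5 m[φ0→K] = [21, 16, 13]
r5 m[φ0→N] = [136688, 147872, 115944]
r5 m[φ1→K] = [414, 548, 210]
r5 m[φ1→E] = [5556, 4756, 6812]
r5 m[φ2→E] = [1, 9, 1]
r5 m[φ3→E] = [8, 8, 2]
r5 m[φ4→K] = [6, 5, 4]
r5 m[φ5→K] = [6, 1, 4]
r5 m[K→φ0] = [14904, 2740, 3360]
r5 m[K→φ1] = [756, 80, 208]
r5 m[K→φ4] = [52164, 8768, 10920]
r5 m[K→φ5] = [52164, 43840, 10920]
r5 m[E→φ1] = [8, 72, 2]
r5 m[E→φ2] = [44448, 38048, 13624]
r5 m[E→φ3] = [5556, 42804, 6812]
r5 m[N→φ0] = [1, 1, 1]
r6 m[φ0→K] = [21, 16, 13]
r6 m[φ0→N] = [136688, 147872, 115944]
r6 m[φ1→K] = [414, 548, 210]
r6 m[φ1→E] = [5556, 4756, 6812]
r6 m[φ2→E] = [1, 9, 1]
r6 m[φ3→E] = [8, 8, 2]
r6 m[φ4→K] = [6, 5, 4]
r6 m[φ5→K] = [6, 1, 4]
r6 m[K→φ0] = [14904, 2740, 3360]
r6 m[K→φ1] = [756, 80, 208]
r6 m[K→φ4] = [52164, 8768, 10920]
r6 m[K→φ5] = [52164, 43840, 10920]
r6 m[E→φ1] = [8, 72, 2]
r6 m[E→φ2] = [44448, 38048, 13624]
r6 m[E→φ3] = [5556, 42804, 6812]
r6 m[N→φ0] = [1, 1, 1]
fixed point reached at round 6
b[N] = ⊗ incoming = [136688, 147872, 115944]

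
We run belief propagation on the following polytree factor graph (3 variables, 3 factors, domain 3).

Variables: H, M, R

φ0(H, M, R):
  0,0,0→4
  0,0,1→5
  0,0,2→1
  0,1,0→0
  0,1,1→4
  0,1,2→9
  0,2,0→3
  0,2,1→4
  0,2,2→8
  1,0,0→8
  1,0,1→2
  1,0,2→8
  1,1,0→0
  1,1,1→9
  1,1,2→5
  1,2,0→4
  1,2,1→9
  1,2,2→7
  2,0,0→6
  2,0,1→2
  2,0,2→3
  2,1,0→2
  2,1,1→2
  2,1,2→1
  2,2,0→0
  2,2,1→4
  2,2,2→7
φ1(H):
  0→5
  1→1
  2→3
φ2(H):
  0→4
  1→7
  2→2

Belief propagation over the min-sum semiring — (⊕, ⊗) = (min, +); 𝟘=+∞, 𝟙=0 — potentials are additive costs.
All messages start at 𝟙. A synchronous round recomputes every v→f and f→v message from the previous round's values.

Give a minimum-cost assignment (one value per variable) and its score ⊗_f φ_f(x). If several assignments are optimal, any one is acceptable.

assignment: (H=2, M=2, R=0); score = 5

init: all messages = 𝟙 over 3 values
r1 m[φ0→H] = [0, 0, 0]
r1 m[φ0→M] = [1, 0, 0]
r1 m[φ0→R] = [0, 2, 1]
r1 m[φ1→H] = [5, 1, 3]
r1 m[φ2→H] = [4, 7, 2]
r1 m[H→φ0] = [0, 0, 0]
r1 m[H→φ1] = [0, 0, 0]
r1 m[H→φ2] = [0, 0, 0]
r1 m[M→φ0] = [0, 0, 0]
r1 m[R→φ0] = [0, 0, 0]
r2 m[φ0→H] = [0, 0, 0]
r2 m[φ0→M] = [1, 0, 0]
r2 m[φ0→R] = [0, 2, 1]
r2 m[φ1→H] = [5, 1, 3]
r2 m[φ2→H] = [4, 7, 2]
r2 m[H→φ0] = [9, 8, 5]
r2 m[H→φ1] = [4, 7, 2]
r2 m[H→φ2] = [5, 1, 3]
r2 m[M→φ0] = [0, 0, 0]
r2 m[R→φ0] = [0, 0, 0]
r3 m[φ0→H] = [0, 0, 0]
r3 m[φ0→M] = [7, 6, 5]
r3 m[φ0→R] = [5, 7, 6]
r3 m[φ1→H] = [5, 1, 3]
r3 m[φ2→H] = [4, 7, 2]
r3 m[H→φ0] = [9, 8, 5]
r3 m[H→φ1] = [4, 7, 2]
r3 m[H→φ2] = [5, 1, 3]
r3 m[M→φ0] = [0, 0, 0]
r3 m[R→φ0] = [0, 0, 0]
r4 m[φ0→H] = [0, 0, 0]
r4 m[φ0→M] = [7, 6, 5]
r4 m[φ0→R] = [5, 7, 6]
r4 m[φ1→H] = [5, 1, 3]
r4 m[φ2→H] = [4, 7, 2]
r4 m[H→φ0] = [9, 8, 5]
r4 m[H→φ1] = [4, 7, 2]
r4 m[H→φ2] = [5, 1, 3]
r4 m[M→φ0] = [0, 0, 0]
r4 m[R→φ0] = [0, 0, 0]
fixed point reached at round 4
traceback from H: (H=2, M=2, R=0), score=5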